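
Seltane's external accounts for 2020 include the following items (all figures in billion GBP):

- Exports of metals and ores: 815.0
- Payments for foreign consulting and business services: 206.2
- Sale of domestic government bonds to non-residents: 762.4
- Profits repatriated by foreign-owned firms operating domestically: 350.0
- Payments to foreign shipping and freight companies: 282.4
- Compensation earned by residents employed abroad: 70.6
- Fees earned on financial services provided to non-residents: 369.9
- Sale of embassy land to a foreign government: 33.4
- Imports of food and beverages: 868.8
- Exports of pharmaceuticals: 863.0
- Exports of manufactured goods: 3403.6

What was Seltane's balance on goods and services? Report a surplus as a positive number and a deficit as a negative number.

4094.1

Goods: -868.8 + 863.0 + 3403.6 + 815.0 = 4212.8
Services: -206.2 - 282.4 + 369.9 = -118.7
Trade balance = 4212.8 + (-118.7) = 4094.1
(Excluded from the trade balance — financial account: sale of domestic government bonds to non-residents 762.4; primary income: profits repatriated by foreign-owned firms operating domestically 350.0, compensation earned by residents employed abroad 70.6; capital account: sale of embassy land to a foreign government 33.4.)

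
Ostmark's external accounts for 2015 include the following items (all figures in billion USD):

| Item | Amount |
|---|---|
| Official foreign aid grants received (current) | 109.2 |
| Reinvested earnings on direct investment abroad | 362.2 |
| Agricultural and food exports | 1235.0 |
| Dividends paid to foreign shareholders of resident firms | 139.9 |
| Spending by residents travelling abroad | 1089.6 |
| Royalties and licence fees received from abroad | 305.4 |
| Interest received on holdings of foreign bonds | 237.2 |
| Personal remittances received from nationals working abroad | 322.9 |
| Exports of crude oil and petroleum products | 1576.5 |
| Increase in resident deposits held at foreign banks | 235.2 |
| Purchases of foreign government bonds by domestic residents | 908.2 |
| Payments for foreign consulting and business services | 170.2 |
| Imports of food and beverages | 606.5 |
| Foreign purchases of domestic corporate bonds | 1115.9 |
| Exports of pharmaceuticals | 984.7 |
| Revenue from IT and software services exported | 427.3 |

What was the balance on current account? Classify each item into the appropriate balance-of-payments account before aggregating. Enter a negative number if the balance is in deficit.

Goods: -606.5 + 1235.0 + 984.7 + 1576.5 = 3189.7
Services: -170.2 + 427.3 - 1089.6 + 305.4 = -527.1
Primary income: -139.9 + 362.2 + 237.2 = 459.5
Secondary income: 322.9 + 109.2 = 432.1
Current account = 3189.7 + (-527.1) + 459.5 + 432.1 = 3554.2
(Excluded from the current account — financial account: increase in resident deposits held at foreign banks 235.2, purchases of foreign government bonds by domestic residents 908.2, foreign purchases of domestic corporate bonds 1115.9.)

3554.2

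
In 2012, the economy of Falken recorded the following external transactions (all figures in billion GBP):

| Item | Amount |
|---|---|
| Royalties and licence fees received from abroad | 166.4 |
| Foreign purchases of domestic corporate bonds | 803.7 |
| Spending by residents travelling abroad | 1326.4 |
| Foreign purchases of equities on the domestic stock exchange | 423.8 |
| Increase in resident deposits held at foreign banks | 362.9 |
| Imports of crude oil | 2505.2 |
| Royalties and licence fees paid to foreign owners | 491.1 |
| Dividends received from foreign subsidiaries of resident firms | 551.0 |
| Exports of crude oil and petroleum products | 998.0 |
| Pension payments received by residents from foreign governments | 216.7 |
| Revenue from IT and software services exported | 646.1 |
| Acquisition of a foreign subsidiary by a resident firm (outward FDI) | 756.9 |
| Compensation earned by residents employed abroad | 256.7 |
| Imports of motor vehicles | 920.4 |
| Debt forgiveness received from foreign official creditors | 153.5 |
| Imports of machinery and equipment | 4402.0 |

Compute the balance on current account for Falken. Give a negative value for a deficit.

Goods: -2505.2 - 4402.0 - 920.4 + 998.0 = -6829.6
Services: 646.1 - 1326.4 - 491.1 + 166.4 = -1005.0
Primary income: 551.0 + 256.7 = 807.7
Secondary income: 216.7
Current account = (-6829.6) + (-1005.0) + 807.7 + 216.7 = -6810.2
(Excluded from the current account — financial account: foreign purchases of domestic corporate bonds 803.7, foreign purchases of equities on the domestic stock exchange 423.8, increase in resident deposits held at foreign banks 362.9, acquisition of a foreign subsidiary by a resident firm (outward FDI) 756.9; capital account: debt forgiveness received from foreign official creditors 153.5.)

-6810.2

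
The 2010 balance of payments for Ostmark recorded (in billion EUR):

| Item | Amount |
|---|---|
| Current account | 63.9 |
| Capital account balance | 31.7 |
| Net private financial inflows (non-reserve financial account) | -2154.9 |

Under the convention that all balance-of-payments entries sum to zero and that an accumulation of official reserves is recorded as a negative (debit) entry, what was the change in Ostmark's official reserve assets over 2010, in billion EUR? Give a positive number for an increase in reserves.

-2059.3

Official reserve transactions balance = -(63.9 + 31.7 + (-2154.9)) = 2059.3
An accumulation of reserves is recorded as a debit (negative entry), so the change in the stock of reserves is the negative of that balance.
Change in official reserves = -(2059.3) = -2059.3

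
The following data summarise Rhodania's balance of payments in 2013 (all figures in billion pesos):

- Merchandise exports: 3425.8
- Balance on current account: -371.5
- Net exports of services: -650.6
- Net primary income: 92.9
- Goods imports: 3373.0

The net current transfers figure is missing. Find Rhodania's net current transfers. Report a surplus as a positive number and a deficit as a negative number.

133.4

Current account = goods balance + services balance + net primary income + net secondary income
Sum of the known components = -504.9
Net current transfers = CA - (known components) = -371.5 - (-504.9) = 133.4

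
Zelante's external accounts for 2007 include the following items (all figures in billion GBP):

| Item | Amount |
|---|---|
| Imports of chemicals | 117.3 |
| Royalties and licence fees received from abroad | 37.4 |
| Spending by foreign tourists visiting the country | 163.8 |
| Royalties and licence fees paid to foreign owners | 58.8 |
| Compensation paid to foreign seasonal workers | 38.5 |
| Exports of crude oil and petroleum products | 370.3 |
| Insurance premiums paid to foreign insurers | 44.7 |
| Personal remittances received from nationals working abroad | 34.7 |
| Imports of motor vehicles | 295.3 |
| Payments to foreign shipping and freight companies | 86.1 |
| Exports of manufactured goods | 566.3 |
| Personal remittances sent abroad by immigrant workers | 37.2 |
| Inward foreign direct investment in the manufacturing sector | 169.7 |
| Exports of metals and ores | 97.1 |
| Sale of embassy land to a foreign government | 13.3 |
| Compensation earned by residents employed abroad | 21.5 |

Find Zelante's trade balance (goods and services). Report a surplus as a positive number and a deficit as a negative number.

632.7

Goods: -117.3 + 97.1 + 566.3 + 370.3 - 295.3 = 621.1
Services: 37.4 + 163.8 - 86.1 - 58.8 - 44.7 = 11.6
Trade balance = 621.1 + 11.6 = 632.7
(Excluded from the trade balance — primary income: compensation paid to foreign seasonal workers 38.5, compensation earned by residents employed abroad 21.5; secondary income: personal remittances received from nationals working abroad 34.7, personal remittances sent abroad by immigrant workers 37.2; financial account: inward foreign direct investment in the manufacturing sector 169.7; capital account: sale of embassy land to a foreign government 13.3.)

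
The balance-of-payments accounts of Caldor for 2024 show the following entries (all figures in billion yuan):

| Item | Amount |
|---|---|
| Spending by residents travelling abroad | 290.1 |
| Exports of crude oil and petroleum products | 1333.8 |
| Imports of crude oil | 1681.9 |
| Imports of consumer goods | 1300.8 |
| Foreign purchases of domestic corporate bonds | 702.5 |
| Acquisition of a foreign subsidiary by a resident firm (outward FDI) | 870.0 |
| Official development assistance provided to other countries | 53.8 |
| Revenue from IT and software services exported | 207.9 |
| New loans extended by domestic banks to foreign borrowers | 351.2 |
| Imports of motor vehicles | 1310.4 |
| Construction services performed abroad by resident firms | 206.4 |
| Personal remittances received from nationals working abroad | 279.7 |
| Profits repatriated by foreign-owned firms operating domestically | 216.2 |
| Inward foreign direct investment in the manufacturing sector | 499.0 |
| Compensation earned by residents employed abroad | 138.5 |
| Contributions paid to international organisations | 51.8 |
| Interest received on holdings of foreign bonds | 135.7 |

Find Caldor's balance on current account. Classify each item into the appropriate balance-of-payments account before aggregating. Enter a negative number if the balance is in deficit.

-2603.0

Goods: -1681.9 - 1310.4 + 1333.8 - 1300.8 = -2959.3
Services: -290.1 + 207.9 + 206.4 = 124.2
Primary income: 138.5 + 135.7 - 216.2 = 58.0
Secondary income: -51.8 + 279.7 - 53.8 = 174.1
Current account = (-2959.3) + 124.2 + 58.0 + 174.1 = -2603.0
(Excluded from the current account — financial account: foreign purchases of domestic corporate bonds 702.5, acquisition of a foreign subsidiary by a resident firm (outward FDI) 870.0, new loans extended by domestic banks to foreign borrowers 351.2, inward foreign direct investment in the manufacturing sector 499.0.)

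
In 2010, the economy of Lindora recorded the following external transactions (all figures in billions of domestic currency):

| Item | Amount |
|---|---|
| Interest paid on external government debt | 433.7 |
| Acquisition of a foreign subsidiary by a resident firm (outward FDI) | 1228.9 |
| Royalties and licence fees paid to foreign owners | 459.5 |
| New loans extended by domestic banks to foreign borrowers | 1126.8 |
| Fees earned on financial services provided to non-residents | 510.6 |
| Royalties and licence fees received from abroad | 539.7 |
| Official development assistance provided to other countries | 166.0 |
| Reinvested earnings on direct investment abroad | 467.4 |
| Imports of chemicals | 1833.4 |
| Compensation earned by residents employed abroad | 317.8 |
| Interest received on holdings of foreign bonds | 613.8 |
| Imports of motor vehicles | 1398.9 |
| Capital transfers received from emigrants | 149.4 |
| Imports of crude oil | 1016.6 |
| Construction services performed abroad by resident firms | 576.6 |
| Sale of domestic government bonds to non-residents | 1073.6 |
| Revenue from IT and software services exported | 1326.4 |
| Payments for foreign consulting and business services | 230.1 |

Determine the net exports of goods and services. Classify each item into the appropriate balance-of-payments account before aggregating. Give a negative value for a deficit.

-1985.2

Goods: -1016.6 - 1833.4 - 1398.9 = -4248.9
Services: -230.1 + 1326.4 + 576.6 - 459.5 + 510.6 + 539.7 = 2263.7
Trade balance = -4248.9 + 2263.7 = -1985.2
(Excluded from the trade balance — primary income: interest paid on external government debt 433.7, reinvested earnings on direct investment abroad 467.4, compensation earned by residents employed abroad 317.8, interest received on holdings of foreign bonds 613.8; financial account: acquisition of a foreign subsidiary by a resident firm (outward FDI) 1228.9, new loans extended by domestic banks to foreign borrowers 1126.8, sale of domestic government bonds to non-residents 1073.6; secondary income: official development assistance provided to other countries 166.0; capital account: capital transfers received from emigrants 149.4.)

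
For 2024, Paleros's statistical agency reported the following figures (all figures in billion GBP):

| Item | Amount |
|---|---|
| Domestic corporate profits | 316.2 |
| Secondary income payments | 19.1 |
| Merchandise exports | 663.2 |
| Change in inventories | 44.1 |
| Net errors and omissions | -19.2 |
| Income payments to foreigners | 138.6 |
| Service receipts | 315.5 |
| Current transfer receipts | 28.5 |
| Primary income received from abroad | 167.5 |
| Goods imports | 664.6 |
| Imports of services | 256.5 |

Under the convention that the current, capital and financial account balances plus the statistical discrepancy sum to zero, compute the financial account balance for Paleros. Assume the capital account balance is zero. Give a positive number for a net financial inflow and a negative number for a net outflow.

Goods balance = 663.2 - 664.6 = -1.4
Services balance = 315.5 - 256.5 = 59.0
Trade balance (goods + services) = -1.4 + 59.0 = 57.6
Net primary income = 167.5 - 138.6 = 28.9
Net secondary income = 28.5 - 19.1 = 9.4
Current account = 57.6 + 28.9 + 9.4 = 95.9
Financial account = -(95.9 + (-19.2)) = -76.7

-76.7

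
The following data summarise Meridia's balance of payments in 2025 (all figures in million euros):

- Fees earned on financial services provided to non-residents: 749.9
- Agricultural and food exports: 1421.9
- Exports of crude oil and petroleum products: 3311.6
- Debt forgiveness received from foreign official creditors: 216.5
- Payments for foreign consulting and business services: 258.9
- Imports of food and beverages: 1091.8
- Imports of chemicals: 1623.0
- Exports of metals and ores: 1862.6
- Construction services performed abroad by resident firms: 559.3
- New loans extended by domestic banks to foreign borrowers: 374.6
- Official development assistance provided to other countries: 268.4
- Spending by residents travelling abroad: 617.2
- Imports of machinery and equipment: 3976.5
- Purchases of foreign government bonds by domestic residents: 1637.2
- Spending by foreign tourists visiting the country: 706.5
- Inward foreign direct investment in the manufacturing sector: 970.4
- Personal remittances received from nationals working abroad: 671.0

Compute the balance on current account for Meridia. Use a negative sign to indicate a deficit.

1447.0

Goods: -1091.8 + 3311.6 + 1421.9 - 3976.5 - 1623.0 + 1862.6 = -95.2
Services: 749.9 + 706.5 + 559.3 - 258.9 - 617.2 = 1139.6
Secondary income: -268.4 + 671.0 = 402.6
Current account = (-95.2) + 1139.6 + 402.6 = 1447.0
(Excluded from the current account — capital account: debt forgiveness received from foreign official creditors 216.5; financial account: new loans extended by domestic banks to foreign borrowers 374.6, purchases of foreign government bonds by domestic residents 1637.2, inward foreign direct investment in the manufacturing sector 970.4.)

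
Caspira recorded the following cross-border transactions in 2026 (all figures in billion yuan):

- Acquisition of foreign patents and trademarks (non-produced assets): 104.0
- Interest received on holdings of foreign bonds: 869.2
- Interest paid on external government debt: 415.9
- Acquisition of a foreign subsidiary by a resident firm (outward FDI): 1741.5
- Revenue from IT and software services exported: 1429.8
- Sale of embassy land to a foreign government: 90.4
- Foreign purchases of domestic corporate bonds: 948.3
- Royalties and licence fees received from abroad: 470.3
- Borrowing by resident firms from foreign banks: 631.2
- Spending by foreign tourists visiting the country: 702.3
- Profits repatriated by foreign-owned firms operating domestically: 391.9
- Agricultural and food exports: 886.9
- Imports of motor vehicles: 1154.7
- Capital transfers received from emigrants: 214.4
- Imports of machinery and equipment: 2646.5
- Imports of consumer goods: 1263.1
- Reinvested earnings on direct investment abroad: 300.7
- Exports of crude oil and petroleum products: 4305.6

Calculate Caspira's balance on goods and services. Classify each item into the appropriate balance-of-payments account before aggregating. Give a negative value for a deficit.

Goods: -1263.1 - 1154.7 + 886.9 - 2646.5 + 4305.6 = 128.2
Services: 702.3 + 1429.8 + 470.3 = 2602.4
Trade balance = 128.2 + 2602.4 = 2730.6
(Excluded from the trade balance — capital account: acquisition of foreign patents and trademarks (non-produced assets) 104.0, sale of embassy land to a foreign government 90.4, capital transfers received from emigrants 214.4; primary income: interest received on holdings of foreign bonds 869.2, interest paid on external government debt 415.9, profits repatriated by foreign-owned firms operating domestically 391.9, reinvested earnings on direct investment abroad 300.7; financial account: acquisition of a foreign subsidiary by a resident firm (outward FDI) 1741.5, foreign purchases of domestic corporate bonds 948.3, borrowing by resident firms from foreign banks 631.2.)

2730.6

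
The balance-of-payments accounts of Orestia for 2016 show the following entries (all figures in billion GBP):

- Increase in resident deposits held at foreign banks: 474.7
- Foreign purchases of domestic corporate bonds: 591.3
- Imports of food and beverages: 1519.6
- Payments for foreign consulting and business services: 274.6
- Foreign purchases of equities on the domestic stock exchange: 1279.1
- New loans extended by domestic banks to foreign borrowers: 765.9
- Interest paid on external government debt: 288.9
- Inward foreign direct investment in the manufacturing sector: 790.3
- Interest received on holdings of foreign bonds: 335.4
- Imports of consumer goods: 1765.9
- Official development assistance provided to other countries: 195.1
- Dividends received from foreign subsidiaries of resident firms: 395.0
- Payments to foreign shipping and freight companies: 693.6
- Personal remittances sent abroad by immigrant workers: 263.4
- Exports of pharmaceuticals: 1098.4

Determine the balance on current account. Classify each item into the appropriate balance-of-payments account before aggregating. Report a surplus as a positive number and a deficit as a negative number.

Goods: -1519.6 - 1765.9 + 1098.4 = -2187.1
Services: -274.6 - 693.6 = -968.2
Primary income: 335.4 + 395.0 - 288.9 = 441.5
Secondary income: -195.1 - 263.4 = -458.5
Current account = (-2187.1) + (-968.2) + 441.5 + (-458.5) = -3172.3
(Excluded from the current account — financial account: increase in resident deposits held at foreign banks 474.7, foreign purchases of domestic corporate bonds 591.3, foreign purchases of equities on the domestic stock exchange 1279.1, new loans extended by domestic banks to foreign borrowers 765.9, inward foreign direct investment in the manufacturing sector 790.3.)

-3172.3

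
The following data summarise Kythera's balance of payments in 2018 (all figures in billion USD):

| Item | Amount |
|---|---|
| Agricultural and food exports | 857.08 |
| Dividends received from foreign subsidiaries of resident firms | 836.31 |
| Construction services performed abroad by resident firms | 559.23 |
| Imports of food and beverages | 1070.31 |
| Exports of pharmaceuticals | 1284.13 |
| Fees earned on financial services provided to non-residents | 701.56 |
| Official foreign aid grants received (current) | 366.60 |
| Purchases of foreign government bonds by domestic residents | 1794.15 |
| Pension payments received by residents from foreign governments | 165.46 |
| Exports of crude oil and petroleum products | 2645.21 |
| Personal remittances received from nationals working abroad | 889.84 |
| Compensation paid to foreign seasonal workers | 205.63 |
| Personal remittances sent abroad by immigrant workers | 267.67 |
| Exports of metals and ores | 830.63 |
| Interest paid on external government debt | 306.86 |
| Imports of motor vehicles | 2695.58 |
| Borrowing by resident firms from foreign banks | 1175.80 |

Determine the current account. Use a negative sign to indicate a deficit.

Goods: -2695.58 + 2645.21 - 1070.31 + 1284.13 + 830.63 + 857.08 = 1851.16
Services: 701.56 + 559.23 = 1260.79
Primary income: -205.63 + 836.31 - 306.86 = 323.82
Secondary income: -267.67 + 165.46 + 889.84 + 366.60 = 1154.23
Current account = 1851.16 + 1260.79 + 323.82 + 1154.23 = 4590.00
(Excluded from the current account — financial account: purchases of foreign government bonds by domestic residents 1794.15, borrowing by resident firms from foreign banks 1175.80.)

4590.00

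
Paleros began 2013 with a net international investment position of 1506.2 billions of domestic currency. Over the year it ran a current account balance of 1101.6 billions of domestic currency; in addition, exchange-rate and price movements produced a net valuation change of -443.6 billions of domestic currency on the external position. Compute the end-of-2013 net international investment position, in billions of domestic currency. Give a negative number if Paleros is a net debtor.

2164.2

Change in NIIP = current account + net valuation change = 1101.6 + (-443.6) = 658.0
End-of-year NIIP = 1506.2 + 658.0 = 2164.2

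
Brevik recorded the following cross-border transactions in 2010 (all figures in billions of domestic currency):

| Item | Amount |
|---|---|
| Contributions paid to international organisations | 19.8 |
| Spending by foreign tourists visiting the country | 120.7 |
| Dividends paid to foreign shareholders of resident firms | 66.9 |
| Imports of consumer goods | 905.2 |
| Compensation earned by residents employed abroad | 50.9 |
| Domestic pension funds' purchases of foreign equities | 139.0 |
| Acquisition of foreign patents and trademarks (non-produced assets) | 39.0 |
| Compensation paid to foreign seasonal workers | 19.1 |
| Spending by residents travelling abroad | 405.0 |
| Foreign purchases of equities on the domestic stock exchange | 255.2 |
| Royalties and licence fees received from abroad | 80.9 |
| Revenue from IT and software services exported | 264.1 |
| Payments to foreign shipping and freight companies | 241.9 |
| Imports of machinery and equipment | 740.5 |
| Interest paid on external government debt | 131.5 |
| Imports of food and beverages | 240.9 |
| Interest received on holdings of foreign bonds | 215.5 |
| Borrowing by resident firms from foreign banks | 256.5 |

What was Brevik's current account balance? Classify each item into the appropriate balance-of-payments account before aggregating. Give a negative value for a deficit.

-2038.7

Goods: -740.5 - 240.9 - 905.2 = -1886.6
Services: -405.0 + 80.9 + 264.1 - 241.9 + 120.7 = -181.2
Primary income: -66.9 + 215.5 - 19.1 - 131.5 + 50.9 = 48.9
Secondary income: -19.8
Current account = (-1886.6) + (-181.2) + 48.9 + (-19.8) = -2038.7
(Excluded from the current account — financial account: domestic pension funds' purchases of foreign equities 139.0, foreign purchases of equities on the domestic stock exchange 255.2, borrowing by resident firms from foreign banks 256.5; capital account: acquisition of foreign patents and trademarks (non-produced assets) 39.0.)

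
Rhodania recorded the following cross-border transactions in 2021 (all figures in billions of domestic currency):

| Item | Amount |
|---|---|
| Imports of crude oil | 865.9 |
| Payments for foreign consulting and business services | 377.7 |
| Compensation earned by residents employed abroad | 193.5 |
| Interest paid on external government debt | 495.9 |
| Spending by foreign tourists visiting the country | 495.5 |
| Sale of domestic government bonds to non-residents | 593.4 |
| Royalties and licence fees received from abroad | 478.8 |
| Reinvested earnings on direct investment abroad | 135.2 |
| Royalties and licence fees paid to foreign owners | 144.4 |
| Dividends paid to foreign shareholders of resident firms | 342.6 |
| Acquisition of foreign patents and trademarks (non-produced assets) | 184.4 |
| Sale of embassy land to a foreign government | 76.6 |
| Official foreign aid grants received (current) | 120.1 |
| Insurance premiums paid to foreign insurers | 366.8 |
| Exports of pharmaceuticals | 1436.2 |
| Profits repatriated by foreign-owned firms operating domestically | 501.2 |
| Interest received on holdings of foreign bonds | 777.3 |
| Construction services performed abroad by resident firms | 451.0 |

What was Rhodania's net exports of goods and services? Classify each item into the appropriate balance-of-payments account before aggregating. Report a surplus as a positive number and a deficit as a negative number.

1106.7

Goods: 1436.2 - 865.9 = 570.3
Services: -144.4 + 451.0 - 366.8 + 495.5 + 478.8 - 377.7 = 536.4
Trade balance = 570.3 + 536.4 = 1106.7
(Excluded from the trade balance — primary income: compensation earned by residents employed abroad 193.5, interest paid on external government debt 495.9, reinvested earnings on direct investment abroad 135.2, dividends paid to foreign shareholders of resident firms 342.6, profits repatriated by foreign-owned firms operating domestically 501.2, interest received on holdings of foreign bonds 777.3; financial account: sale of domestic government bonds to non-residents 593.4; capital account: acquisition of foreign patents and trademarks (non-produced assets) 184.4, sale of embassy land to a foreign government 76.6; secondary income: official foreign aid grants received (current) 120.1.)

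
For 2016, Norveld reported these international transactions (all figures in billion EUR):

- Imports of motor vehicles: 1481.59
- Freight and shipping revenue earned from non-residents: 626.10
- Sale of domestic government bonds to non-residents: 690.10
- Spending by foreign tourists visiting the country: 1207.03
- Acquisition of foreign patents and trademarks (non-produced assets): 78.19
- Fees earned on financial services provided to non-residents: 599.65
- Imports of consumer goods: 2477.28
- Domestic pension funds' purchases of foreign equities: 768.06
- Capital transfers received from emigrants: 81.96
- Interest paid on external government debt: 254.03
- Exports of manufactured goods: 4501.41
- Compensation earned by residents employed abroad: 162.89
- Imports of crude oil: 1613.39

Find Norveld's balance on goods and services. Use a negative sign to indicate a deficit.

Goods: -1613.39 - 1481.59 - 2477.28 + 4501.41 = -1070.85
Services: 599.65 + 626.10 + 1207.03 = 2432.78
Trade balance = -1070.85 + 2432.78 = 1361.93
(Excluded from the trade balance — financial account: sale of domestic government bonds to non-residents 690.10, domestic pension funds' purchases of foreign equities 768.06; capital account: acquisition of foreign patents and trademarks (non-produced assets) 78.19, capital transfers received from emigrants 81.96; primary income: interest paid on external government debt 254.03, compensation earned by residents employed abroad 162.89.)

1361.93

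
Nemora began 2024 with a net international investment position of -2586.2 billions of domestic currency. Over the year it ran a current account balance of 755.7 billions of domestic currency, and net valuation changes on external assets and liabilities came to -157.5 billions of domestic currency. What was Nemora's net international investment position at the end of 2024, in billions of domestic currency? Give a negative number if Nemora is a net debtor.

Change in NIIP = current account + net valuation change = 755.7 + (-157.5) = 598.2
End-of-year NIIP = -2586.2 + 598.2 = -1988.0

-1988.0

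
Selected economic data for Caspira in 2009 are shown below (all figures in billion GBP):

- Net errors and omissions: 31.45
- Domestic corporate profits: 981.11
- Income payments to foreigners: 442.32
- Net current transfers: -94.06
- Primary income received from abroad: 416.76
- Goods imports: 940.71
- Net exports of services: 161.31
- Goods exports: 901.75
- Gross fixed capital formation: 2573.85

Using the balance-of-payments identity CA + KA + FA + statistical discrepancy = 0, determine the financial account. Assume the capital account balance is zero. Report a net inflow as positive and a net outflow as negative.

-34.18

Goods balance = 901.75 - 940.71 = -38.96
Services balance = 161.31
Trade balance (goods + services) = -38.96 + 161.31 = 122.35
Net primary income = 416.76 - 442.32 = -25.56
Net secondary income = -94.06
Current account = 122.35 + (-25.56) + (-94.06) = 2.73
Financial account = -(2.73 + 31.45) = -34.18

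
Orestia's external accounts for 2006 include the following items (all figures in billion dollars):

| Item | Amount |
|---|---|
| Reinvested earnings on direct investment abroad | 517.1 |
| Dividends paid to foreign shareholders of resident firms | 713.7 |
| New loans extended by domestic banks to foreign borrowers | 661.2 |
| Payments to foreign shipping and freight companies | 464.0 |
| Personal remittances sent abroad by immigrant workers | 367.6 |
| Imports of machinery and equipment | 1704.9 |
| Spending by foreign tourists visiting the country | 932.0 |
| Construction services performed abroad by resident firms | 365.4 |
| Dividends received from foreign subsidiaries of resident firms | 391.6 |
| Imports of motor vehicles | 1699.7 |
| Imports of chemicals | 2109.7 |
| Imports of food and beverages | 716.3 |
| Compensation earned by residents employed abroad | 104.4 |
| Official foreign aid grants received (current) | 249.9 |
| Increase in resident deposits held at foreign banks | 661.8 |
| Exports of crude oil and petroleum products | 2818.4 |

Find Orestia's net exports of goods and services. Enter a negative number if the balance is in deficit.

-2578.8

Goods: -2109.7 - 1699.7 - 716.3 + 2818.4 - 1704.9 = -3412.2
Services: -464.0 + 932.0 + 365.4 = 833.4
Trade balance = -3412.2 + 833.4 = -2578.8
(Excluded from the trade balance — primary income: reinvested earnings on direct investment abroad 517.1, dividends paid to foreign shareholders of resident firms 713.7, dividends received from foreign subsidiaries of resident firms 391.6, compensation earned by residents employed abroad 104.4; financial account: new loans extended by domestic banks to foreign borrowers 661.2, increase in resident deposits held at foreign banks 661.8; secondary income: personal remittances sent abroad by immigrant workers 367.6, official foreign aid grants received (current) 249.9.)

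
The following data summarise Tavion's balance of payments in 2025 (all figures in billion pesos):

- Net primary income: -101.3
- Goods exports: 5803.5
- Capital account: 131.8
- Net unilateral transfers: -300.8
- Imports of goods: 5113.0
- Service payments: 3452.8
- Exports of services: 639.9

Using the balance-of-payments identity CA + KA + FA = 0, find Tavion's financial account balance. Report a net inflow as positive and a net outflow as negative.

2392.7

Goods balance = 5803.5 - 5113.0 = 690.5
Services balance = 639.9 - 3452.8 = -2812.9
Trade balance (goods + services) = 690.5 + (-2812.9) = -2122.4
Net primary income = -101.3
Net secondary income = -300.8
Current account = -2122.4 + (-101.3) + (-300.8) = -2524.5
Financial account = -(-2524.5 + 131.8) = 2392.7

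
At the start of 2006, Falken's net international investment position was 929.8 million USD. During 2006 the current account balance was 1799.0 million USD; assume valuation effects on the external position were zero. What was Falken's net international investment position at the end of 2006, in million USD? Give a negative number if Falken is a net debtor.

With no valuation effects, change in NIIP = current account = 1799.0
End-of-year NIIP = 929.8 + 1799.0 = 2728.8

2728.8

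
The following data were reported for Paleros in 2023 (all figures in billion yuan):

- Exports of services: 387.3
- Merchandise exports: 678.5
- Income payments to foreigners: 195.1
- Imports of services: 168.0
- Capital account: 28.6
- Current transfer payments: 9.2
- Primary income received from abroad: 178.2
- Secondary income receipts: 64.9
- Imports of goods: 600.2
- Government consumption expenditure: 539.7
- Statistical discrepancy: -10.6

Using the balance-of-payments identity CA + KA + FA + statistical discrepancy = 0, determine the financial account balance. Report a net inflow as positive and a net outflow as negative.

Goods balance = 678.5 - 600.2 = 78.3
Services balance = 387.3 - 168.0 = 219.3
Trade balance (goods + services) = 78.3 + 219.3 = 297.6
Net primary income = 178.2 - 195.1 = -16.9
Net secondary income = 64.9 - 9.2 = 55.7
Current account = 297.6 + (-16.9) + 55.7 = 336.4
Financial account = -(336.4 + 28.6 + (-10.6)) = -354.4

-354.4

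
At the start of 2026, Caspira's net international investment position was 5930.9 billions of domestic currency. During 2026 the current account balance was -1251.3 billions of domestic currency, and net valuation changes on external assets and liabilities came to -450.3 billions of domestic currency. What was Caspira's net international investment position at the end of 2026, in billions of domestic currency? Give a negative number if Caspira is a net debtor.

Change in NIIP = current account + net valuation change = -1251.3 + (-450.3) = -1701.6
End-of-year NIIP = 5930.9 + (-1701.6) = 4229.3

4229.3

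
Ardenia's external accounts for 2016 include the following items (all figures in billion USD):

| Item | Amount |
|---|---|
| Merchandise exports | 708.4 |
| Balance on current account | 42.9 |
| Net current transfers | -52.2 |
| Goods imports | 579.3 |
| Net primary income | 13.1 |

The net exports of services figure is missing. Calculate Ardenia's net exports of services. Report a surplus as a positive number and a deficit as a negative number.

-47.1

Current account = goods balance + services balance + net primary income + net secondary income
Sum of the known components = 90.0
Net exports of services = CA - (known components) = 42.9 - 90.0 = -47.1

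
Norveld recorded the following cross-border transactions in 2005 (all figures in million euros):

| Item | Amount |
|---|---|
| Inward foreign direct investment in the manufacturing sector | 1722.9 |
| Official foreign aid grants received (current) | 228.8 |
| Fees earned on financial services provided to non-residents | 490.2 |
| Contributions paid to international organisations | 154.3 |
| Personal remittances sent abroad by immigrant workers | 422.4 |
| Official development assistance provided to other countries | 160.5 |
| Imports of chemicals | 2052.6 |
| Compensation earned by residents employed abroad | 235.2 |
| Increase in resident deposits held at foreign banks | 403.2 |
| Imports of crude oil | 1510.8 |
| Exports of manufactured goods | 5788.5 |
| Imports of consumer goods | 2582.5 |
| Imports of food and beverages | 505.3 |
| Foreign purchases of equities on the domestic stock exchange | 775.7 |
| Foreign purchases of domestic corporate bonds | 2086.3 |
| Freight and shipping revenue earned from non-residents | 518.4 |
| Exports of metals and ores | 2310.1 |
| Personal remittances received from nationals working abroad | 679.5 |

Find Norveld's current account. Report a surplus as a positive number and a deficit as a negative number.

2862.3

Goods: 5788.5 + 2310.1 - 1510.8 - 2582.5 - 505.3 - 2052.6 = 1447.4
Services: 518.4 + 490.2 = 1008.6
Primary income: 235.2
Secondary income: -160.5 - 154.3 - 422.4 + 679.5 + 228.8 = 171.1
Current account = 1447.4 + 1008.6 + 235.2 + 171.1 = 2862.3
(Excluded from the current account — financial account: inward foreign direct investment in the manufacturing sector 1722.9, increase in resident deposits held at foreign banks 403.2, foreign purchases of equities on the domestic stock exchange 775.7, foreign purchases of domestic corporate bonds 2086.3.)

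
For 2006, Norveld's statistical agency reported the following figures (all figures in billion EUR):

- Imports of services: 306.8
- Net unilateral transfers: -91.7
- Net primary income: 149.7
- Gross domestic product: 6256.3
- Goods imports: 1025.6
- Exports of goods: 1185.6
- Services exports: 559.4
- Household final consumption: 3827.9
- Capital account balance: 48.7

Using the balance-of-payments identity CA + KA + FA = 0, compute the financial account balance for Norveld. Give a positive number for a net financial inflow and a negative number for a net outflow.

-519.3

Goods balance = 1185.6 - 1025.6 = 160.0
Services balance = 559.4 - 306.8 = 252.6
Trade balance (goods + services) = 160.0 + 252.6 = 412.6
Net primary income = 149.7
Net secondary income = -91.7
Current account = 412.6 + 149.7 + (-91.7) = 470.6
Financial account = -(470.6 + 48.7) = -519.3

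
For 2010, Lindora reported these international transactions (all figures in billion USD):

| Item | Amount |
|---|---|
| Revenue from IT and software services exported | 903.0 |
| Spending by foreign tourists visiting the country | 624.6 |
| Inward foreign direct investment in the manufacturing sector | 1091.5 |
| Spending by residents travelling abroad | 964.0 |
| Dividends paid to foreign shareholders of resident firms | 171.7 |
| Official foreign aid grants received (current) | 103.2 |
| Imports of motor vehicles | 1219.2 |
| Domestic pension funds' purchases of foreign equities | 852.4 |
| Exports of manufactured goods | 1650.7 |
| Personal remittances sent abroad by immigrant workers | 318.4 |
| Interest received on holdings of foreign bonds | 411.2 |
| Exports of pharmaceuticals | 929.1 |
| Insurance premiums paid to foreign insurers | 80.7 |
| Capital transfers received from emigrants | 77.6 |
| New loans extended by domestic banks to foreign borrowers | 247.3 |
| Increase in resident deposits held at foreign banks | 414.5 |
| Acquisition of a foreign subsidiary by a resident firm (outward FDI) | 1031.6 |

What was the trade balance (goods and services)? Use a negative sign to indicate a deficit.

Goods: 1650.7 + 929.1 - 1219.2 = 1360.6
Services: -964.0 - 80.7 + 624.6 + 903.0 = 482.9
Trade balance = 1360.6 + 482.9 = 1843.5
(Excluded from the trade balance — financial account: inward foreign direct investment in the manufacturing sector 1091.5, domestic pension funds' purchases of foreign equities 852.4, new loans extended by domestic banks to foreign borrowers 247.3, increase in resident deposits held at foreign banks 414.5, acquisition of a foreign subsidiary by a resident firm (outward FDI) 1031.6; primary income: dividends paid to foreign shareholders of resident firms 171.7, interest received on holdings of foreign bonds 411.2; secondary income: official foreign aid grants received (current) 103.2, personal remittances sent abroad by immigrant workers 318.4; capital account: capital transfers received from emigrants 77.6.)

1843.5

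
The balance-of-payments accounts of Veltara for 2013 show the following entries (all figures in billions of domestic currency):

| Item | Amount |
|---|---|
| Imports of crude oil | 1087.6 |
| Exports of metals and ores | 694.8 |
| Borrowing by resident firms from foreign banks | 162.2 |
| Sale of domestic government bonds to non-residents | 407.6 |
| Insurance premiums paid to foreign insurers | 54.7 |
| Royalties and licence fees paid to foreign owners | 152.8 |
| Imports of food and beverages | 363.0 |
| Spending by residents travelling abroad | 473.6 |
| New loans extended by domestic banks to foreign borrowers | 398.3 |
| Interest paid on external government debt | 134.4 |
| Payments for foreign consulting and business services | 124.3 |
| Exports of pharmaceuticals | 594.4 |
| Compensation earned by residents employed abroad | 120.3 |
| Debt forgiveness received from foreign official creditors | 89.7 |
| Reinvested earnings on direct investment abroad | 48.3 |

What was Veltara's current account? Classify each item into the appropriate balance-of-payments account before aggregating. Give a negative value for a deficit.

Goods: 694.8 + 594.4 - 1087.6 - 363.0 = -161.4
Services: -152.8 - 124.3 - 54.7 - 473.6 = -805.4
Primary income: -134.4 + 120.3 + 48.3 = 34.2
Current account = (-161.4) + (-805.4) + 34.2 = -932.6
(Excluded from the current account — financial account: borrowing by resident firms from foreign banks 162.2, sale of domestic government bonds to non-residents 407.6, new loans extended by domestic banks to foreign borrowers 398.3; capital account: debt forgiveness received from foreign official creditors 89.7.)

-932.6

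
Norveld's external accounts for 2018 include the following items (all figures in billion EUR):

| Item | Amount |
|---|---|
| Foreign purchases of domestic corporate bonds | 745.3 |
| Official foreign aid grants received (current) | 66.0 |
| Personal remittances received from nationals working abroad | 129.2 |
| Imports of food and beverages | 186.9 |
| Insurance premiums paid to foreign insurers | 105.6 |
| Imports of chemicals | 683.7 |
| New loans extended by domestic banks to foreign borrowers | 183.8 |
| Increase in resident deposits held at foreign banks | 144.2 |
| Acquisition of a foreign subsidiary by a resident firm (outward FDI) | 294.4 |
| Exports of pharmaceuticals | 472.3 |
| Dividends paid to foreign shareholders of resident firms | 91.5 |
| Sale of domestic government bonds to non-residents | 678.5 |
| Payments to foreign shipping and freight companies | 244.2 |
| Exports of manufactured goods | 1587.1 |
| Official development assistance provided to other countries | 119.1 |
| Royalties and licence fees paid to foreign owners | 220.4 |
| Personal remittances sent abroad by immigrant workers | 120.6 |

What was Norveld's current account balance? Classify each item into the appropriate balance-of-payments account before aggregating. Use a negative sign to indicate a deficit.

Goods: 1587.1 - 186.9 + 472.3 - 683.7 = 1188.8
Services: -105.6 - 220.4 - 244.2 = -570.2
Primary income: -91.5
Secondary income: 129.2 + 66.0 - 119.1 - 120.6 = -44.5
Current account = 1188.8 + (-570.2) + (-91.5) + (-44.5) = 482.6
(Excluded from the current account — financial account: foreign purchases of domestic corporate bonds 745.3, new loans extended by domestic banks to foreign borrowers 183.8, increase in resident deposits held at foreign banks 144.2, acquisition of a foreign subsidiary by a resident firm (outward FDI) 294.4, sale of domestic government bonds to non-residents 678.5.)

482.6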